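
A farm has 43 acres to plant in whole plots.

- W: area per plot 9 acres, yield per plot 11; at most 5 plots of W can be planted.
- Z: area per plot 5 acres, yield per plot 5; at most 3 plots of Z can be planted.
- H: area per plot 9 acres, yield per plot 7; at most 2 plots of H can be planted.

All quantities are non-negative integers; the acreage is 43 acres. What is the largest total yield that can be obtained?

This is a bounded integer knapsack.
4×W and 1×Z: area 41 ≤ 43, yield 4·11 + 1·5 = 49.
3×W and 3×Z: area 42 ≤ 43, yield 3·11 + 3·5 = 48.
Best is 49.

49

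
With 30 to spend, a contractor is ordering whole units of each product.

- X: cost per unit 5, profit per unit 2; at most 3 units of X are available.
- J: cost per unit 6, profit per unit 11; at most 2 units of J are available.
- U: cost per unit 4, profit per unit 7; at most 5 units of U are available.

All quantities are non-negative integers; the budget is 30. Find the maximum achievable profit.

This is a bounded integer knapsack.
Take 2×J and 4×U: cost 28 ≤ 30, profit 2·11 + 4·7 = 50.
J has the best ratio (11/6) and is taken to its limit of 2; remaining capacity is filled optimally with the others.

50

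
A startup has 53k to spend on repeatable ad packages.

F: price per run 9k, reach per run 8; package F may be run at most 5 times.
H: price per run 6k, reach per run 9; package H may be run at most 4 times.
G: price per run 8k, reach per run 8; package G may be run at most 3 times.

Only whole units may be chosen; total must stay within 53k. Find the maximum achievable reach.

This is a bounded integer knapsack.
4×H and 3×G: price 48 ≤ 53, reach 4·9 + 3·8 = 60.
1×F, 4×H, and 2×G: price 49 ≤ 53, reach 1·8 + 4·9 + 2·8 = 60.
Best is 60.

60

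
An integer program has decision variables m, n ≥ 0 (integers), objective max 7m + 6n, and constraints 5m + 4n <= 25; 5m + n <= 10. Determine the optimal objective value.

Relaxing integrality, the LP optimum is 37.50 at (m,n) = (0, 6.25), which is not an integer point.
(m,n)=(1,5): 5·1+4·5=25≤25, 5·1+1·5=10≤10, objective 37.
(m,n)=(0,6): 5·0+4·6=24≤25, 5·0+1·6=6≤10, objective 36.
(m,n)=(1,4): 5·1+4·4=21≤25, 5·1+1·4=9≤10, objective 31.
No feasible integer point exceeds 37.

37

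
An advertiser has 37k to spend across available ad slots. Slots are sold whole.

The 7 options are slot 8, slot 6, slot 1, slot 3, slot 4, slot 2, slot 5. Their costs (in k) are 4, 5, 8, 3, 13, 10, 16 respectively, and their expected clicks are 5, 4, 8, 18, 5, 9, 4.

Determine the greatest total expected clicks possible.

Allowing fractional choices, the relaxed optimum would be about 46.7, but ad slots are indivisible.
slot 8 + slot 6 + slot 1 + slot 3 + slot 2: cost 4 + 5 + 8 + 3 + 10 = 30 ≤ 37, expected clicks 5 + 4 + 8 + 18 + 9 = 44.
slot 8 + slot 1 + slot 3 + slot 2: cost 4 + 8 + 3 + 10 = 25 ≤ 37, expected clicks 5 + 8 + 18 + 9 = 40.
slot 8 + slot 6 + slot 3 + slot 4 + slot 2: cost 4 + 5 + 3 + 13 + 10 = 35 ≤ 37, expected clicks 5 + 4 + 18 + 5 + 9 = 41.
Best is slot 8, slot 6, slot 1, slot 3, and slot 2 with total expected clicks 44.

44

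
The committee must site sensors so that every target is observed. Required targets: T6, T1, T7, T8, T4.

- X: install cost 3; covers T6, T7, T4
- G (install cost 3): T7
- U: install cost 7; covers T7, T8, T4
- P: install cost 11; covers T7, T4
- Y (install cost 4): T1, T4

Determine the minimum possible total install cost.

14

Choose X, U, and Y: together they cover T6, T1, T7, T8, T4 — every target.
Total install cost: 3 + 7 + 4 = 14.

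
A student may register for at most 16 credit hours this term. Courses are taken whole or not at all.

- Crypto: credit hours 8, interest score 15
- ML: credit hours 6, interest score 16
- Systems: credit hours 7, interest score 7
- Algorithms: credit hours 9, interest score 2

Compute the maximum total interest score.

31

Allowing fractional choices, the relaxed optimum would be about 33.0, but courses are indivisible.
Crypto + ML: credit hours 8 + 6 = 14 ≤ 16, interest score 15 + 16 = 31.
ML + Systems: credit hours 6 + 7 = 13 ≤ 16, interest score 16 + 7 = 23.
Crypto + Systems: credit hours 8 + 7 = 15 ≤ 16, interest score 15 + 7 = 22.
Best is Crypto and ML with total interest score 31.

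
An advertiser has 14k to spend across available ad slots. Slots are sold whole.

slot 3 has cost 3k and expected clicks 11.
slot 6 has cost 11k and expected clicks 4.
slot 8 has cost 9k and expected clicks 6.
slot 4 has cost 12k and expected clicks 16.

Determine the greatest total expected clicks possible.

17

This is a 0-1 knapsack instance.
Take slot 3 and slot 8: cost 3 + 9 = 12 ≤ 14, expected clicks 11 + 6 = 17.
No other feasible combination does better.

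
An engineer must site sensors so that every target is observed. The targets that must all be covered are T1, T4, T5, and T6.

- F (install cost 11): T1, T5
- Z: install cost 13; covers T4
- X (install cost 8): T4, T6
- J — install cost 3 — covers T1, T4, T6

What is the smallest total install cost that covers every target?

Choose F and J: together they cover T1, T4, T5, T6 — every target.
Total install cost: 11 + 3 = 14.
No cover costs less than 14.

14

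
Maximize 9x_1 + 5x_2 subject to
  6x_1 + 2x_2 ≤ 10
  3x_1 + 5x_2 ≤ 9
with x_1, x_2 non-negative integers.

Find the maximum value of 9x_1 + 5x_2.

14

Relaxing integrality, the LP optimum is 17.00 at (x_1,x_2) = (1.33, 1), which is not an integer point.
(x_1,x_2)=(1,1): 6·1+2·1=8≤10, 3·1+5·1=8≤9, objective 14.
(x_1,x_2)=(1,0): 6·1+2·0=6≤10, 3·1+5·0=3≤9, objective 9.
(x_1,x_2)=(0,1): 6·0+2·1=2≤10, 3·0+5·1=5≤9, objective 5.
No feasible integer point exceeds 14.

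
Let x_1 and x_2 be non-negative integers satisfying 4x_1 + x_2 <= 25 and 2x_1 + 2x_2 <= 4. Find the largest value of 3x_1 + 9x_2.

18

(x_1,x_2)=(0,2): 4·0+1·2=2≤25, 2·0+2·2=4≤4, objective 18.
(x_1,x_2)=(1,1): 4·1+1·1=5≤25, 2·1+2·1=4≤4, objective 12.
(x_1,x_2)=(0,1): 4·0+1·1=1≤25, 2·0+2·1=2≤4, objective 9.
The best lattice point is (0,2), giving 18.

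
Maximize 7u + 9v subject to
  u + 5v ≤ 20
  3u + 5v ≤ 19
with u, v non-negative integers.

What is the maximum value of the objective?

42

The continuous relaxation peaks at (6.33, 0) with value 44.33; rounding to a feasible lattice point costs some objective.
(u,v)=(6,0): 1·6+5·0=6≤20, 3·6+5·0=18≤19, objective 42.
(u,v)=(5,0): 1·5+5·0=5≤20, 3·5+5·0=15≤19, objective 35.
Maximum is 42 at (u,v)=(6,0).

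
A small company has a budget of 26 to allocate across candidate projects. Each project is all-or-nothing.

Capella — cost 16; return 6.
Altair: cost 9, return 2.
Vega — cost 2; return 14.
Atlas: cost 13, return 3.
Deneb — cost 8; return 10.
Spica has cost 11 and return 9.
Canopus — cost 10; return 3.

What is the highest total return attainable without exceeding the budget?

Allowing fractional choices, the relaxed optimum would be about 34.9, but projects are indivisible.
Capella + Vega + Deneb: cost 16 + 2 + 8 = 26 ≤ 26, return 6 + 14 + 10 = 30.
Vega + Deneb + Canopus: cost 2 + 8 + 10 = 20 ≤ 26, return 14 + 10 + 3 = 27.
Vega + Deneb + Spica: cost 2 + 8 + 11 = 21 ≤ 26, return 14 + 10 + 9 = 33.
Best is Vega, Deneb, and Spica with total return 33.

33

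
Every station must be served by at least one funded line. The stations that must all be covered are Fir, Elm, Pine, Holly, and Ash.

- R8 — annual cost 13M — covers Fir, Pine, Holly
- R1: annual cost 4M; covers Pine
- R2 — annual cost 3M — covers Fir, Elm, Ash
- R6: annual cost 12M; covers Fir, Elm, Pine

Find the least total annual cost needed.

The greedy cost-per-new-station heuristic would pick R2, R1, and R8 for 20, but a cheaper cover exists.
Choose R8 and R2: together they cover Fir, Elm, Pine, Holly, Ash — every station.
Total annual cost: 13 + 3 = 16.
No cover costs less than 16.

16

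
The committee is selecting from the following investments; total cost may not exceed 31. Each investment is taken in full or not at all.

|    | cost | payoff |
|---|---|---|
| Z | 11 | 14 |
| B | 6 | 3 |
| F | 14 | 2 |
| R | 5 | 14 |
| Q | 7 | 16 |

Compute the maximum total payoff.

47

This is a 0-1 knapsack instance.
Take Z, B, R, and Q: cost 11 + 6 + 5 + 7 = 29 ≤ 31, payoff 14 + 3 + 14 + 16 = 47.
No other feasible combination does better.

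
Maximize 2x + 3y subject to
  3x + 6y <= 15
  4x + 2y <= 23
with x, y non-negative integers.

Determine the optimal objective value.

10

(x,y)=(5,0): 3·5+6·0=15≤15, 4·5+2·0=20≤23, objective 10.
(x,y)=(4,0): 3·4+6·0=12≤15, 4·4+2·0=16≤23, objective 8.
No feasible integer point exceeds 10.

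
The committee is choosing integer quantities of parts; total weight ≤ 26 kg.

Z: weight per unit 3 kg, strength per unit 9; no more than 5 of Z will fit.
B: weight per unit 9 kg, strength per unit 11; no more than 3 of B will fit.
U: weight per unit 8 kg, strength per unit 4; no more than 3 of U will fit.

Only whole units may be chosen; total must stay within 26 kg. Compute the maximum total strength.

56

Z has the best ratio (9/3); taking only Z gives at most 5×9 = 45 (stopped by the supply cap of 5).
Mixing does better — 5×Z and 1×B: weight 24 ≤ 26, strength 5·9 + 1·11 = 56.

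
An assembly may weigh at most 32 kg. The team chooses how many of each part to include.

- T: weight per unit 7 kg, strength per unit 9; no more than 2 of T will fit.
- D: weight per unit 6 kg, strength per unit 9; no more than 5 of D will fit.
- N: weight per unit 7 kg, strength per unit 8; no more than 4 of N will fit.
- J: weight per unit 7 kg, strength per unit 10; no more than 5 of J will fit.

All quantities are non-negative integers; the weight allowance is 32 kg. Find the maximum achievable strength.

47

3×D and 2×J: weight 32 ≤ 32, strength 3·9 + 2·10 = 47.
4×D and 1×J: weight 31 ≤ 32, strength 4·9 + 1·10 = 46.
Best is 47.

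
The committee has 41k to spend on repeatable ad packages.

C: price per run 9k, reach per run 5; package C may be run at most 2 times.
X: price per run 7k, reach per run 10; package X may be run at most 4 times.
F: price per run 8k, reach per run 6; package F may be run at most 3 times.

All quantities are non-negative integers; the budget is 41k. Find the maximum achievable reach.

46

This is a bounded integer knapsack.
X has the best ratio (10/7); taking only X gives at most 4×10 = 40 (stopped by the supply cap of 4).
Mixing does better — 4×X and 1×F: price 36 ≤ 41, reach 4·10 + 1·6 = 46.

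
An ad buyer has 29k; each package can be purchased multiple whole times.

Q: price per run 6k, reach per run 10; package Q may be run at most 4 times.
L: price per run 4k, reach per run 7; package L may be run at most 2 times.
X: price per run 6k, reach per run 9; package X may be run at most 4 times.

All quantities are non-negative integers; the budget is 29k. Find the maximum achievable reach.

47

Take 4×Q and 1×L: price 28 ≤ 29, reach 4·10 + 1·7 = 47.
No other integer combination yields more.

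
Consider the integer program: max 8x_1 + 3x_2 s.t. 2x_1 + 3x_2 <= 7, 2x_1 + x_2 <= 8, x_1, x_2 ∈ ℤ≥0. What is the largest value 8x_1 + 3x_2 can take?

24

(x_1,x_2)=(3,0) is feasible, giving 24.
(x_1,x_2)=(2,1) is feasible, giving 19.
The best lattice point is (3,0), giving 24.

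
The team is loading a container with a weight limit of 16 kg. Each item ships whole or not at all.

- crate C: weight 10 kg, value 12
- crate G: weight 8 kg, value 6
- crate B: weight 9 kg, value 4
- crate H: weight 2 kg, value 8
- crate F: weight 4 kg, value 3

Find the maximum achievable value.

23

crate C + crate H + crate F: weight 10 + 2 + 4 = 16 ≤ 16, value 12 + 8 + 3 = 23.
crate G + crate H + crate F: weight 8 + 2 + 4 = 14 ≤ 16, value 6 + 8 + 3 = 17.
crate C + crate H: weight 10 + 2 = 12 ≤ 16, value 12 + 8 = 20.
Best is crate C, crate H, and crate F with total value 23.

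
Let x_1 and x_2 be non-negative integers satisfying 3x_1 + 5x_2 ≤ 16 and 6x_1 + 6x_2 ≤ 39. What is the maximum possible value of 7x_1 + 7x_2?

(x_1,x_2)=(5,0): 3·5+5·0=15≤16, 6·5+6·0=30≤39, objective 35.
(x_1,x_2)=(4,0): 3·4+5·0=12≤16, 6·4+6·0=24≤39, objective 28.
No feasible integer point exceeds 35.

35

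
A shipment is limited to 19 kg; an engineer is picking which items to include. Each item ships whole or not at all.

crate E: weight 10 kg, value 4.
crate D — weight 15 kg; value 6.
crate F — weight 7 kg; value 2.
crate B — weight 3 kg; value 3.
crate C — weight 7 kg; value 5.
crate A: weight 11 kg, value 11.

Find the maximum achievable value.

16

Treat it as a binary knapsack problem.
Allowing fractional choices, the relaxed optimum would be about 17.6, but items are indivisible.
crate C + crate A: weight 7 + 11 = 18 ≤ 19, value 5 + 11 = 16.
crate B + crate A: weight 3 + 11 = 14 ≤ 19, value 3 + 11 = 14.
Best is crate C and crate A with total value 16.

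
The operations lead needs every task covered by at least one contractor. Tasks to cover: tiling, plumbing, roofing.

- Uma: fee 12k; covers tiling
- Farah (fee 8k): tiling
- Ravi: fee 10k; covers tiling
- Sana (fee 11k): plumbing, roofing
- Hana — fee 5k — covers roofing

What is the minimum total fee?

19

The greedy cost-per-new-task heuristic would pick Hana, Farah, and Sana for 24, but a cheaper cover exists.
Choose Farah and Sana: together they cover tiling, plumbing, roofing — every task.
Total fee: 8 + 11 = 19.
No cover costs less than 19.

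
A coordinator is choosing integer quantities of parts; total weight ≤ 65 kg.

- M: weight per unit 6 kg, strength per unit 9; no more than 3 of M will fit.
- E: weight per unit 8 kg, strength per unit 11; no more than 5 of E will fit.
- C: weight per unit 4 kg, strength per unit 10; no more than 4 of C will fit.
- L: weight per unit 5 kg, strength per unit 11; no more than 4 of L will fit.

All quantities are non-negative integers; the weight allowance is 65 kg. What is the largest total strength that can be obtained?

124

Take 2×M, 2×E, 4×C, and 4×L: weight 64 ≤ 65, strength 2·9 + 2·11 + 4·10 + 4·11 = 124.
C has the best ratio (10/4) and is taken to its limit of 4; remaining capacity is filled optimally with the others.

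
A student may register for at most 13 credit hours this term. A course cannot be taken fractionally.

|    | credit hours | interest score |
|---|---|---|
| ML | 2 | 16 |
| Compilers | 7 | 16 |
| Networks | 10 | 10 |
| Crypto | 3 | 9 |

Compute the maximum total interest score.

ML + Networks: credit hours 2 + 10 = 12 ≤ 13, interest score 16 + 10 = 26.
ML + Compilers: credit hours 2 + 7 = 9 ≤ 13, interest score 16 + 16 = 32.
ML + Compilers + Crypto: credit hours 2 + 7 + 3 = 12 ≤ 13, interest score 16 + 16 + 9 = 41.
Best is ML, Compilers, and Crypto with total interest score 41.

41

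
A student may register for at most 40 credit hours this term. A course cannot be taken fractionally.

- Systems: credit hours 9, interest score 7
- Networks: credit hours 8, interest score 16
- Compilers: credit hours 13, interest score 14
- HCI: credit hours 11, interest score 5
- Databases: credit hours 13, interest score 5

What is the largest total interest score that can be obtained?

37

Treat it as a binary knapsack problem.
Allowing fractional choices, the relaxed optimum would be about 41.5, but courses are indivisible.
Systems + Networks + Compilers: credit hours 9 + 8 + 13 = 30 ≤ 40, interest score 7 + 16 + 14 = 37.
Networks + Compilers + HCI: credit hours 8 + 13 + 11 = 32 ≤ 40, interest score 16 + 14 + 5 = 35.
Best is Systems, Networks, and Compilers with total interest score 37.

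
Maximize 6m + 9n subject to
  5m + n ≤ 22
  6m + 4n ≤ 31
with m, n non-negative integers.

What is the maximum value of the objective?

The continuous relaxation peaks at (0, 7.75) with value 69.75; rounding to a feasible lattice point costs some objective.
(m,n)=(0,7) is feasible, giving 63.
(m,n)=(1,6) is feasible, giving 60.
(m,n)=(0,6) is feasible, giving 54.
The best lattice point is (0,7), giving 63.

63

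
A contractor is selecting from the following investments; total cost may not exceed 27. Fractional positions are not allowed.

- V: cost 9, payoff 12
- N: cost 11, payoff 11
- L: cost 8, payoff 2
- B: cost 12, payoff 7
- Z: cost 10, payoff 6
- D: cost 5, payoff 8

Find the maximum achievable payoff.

31

Treat it as a binary knapsack problem.
V + B + D: cost 9 + 12 + 5 = 26 ≤ 27, payoff 12 + 7 + 8 = 27.
V + N + D: cost 9 + 11 + 5 = 25 ≤ 27, payoff 12 + 11 + 8 = 31.
V + Z + D: cost 9 + 10 + 5 = 24 ≤ 27, payoff 12 + 6 + 8 = 26.
Best is V, N, and D with total payoff 31.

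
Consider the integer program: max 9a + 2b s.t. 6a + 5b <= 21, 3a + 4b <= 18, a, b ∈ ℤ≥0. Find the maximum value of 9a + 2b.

27

The continuous relaxation peaks at (3.5, 0) with value 31.50; rounding to a feasible lattice point costs some objective.
(a,b)=(3,0): 6·3+5·0=18≤21, 3·3+4·0=9≤18, objective 27.
(a,b)=(2,1): 6·2+5·1=17≤21, 3·2+4·1=10≤18, objective 20.
(a,b)=(2,0): 6·2+5·0=12≤21, 3·2+4·0=6≤18, objective 18.
The best lattice point is (3,0), giving 27.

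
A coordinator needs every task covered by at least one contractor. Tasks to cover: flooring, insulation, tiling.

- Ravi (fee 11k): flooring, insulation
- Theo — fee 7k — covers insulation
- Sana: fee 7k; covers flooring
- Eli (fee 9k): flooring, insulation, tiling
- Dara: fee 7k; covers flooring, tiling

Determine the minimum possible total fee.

This is a weighted set-cover instance.
Eli alone covers flooring, insulation, tiling — every task.
Total fee: 9.
No cover costs less than 9.

9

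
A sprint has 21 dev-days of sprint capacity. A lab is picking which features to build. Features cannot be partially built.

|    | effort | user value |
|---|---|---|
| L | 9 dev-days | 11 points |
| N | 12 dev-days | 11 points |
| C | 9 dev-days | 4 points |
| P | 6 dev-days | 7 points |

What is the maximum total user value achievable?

22

L + N: effort 9 + 12 = 21 ≤ 21, user value 11 + 11 = 22.
L + P: effort 9 + 6 = 15 ≤ 21, user value 11 + 7 = 18.
Best is L and N with total user value 22.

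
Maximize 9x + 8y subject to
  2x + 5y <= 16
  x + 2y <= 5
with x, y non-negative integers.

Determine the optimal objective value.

45

(x,y)=(5,0): 2·5+5·0=10≤16, 1·5+2·0=5≤5, objective 45.
(x,y)=(4,0): 2·4+5·0=8≤16, 1·4+2·0=4≤5, objective 36.
No feasible integer point exceeds 45.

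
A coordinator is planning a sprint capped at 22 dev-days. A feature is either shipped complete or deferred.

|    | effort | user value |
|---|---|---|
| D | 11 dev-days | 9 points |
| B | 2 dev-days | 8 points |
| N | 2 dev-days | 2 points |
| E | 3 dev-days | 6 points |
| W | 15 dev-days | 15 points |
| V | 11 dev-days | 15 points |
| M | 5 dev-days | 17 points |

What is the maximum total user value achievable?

46

Allowing fractional choices, the relaxed optimum would be about 47.0, but features are indivisible.
B + E + V + M: effort 2 + 3 + 11 + 5 = 21 ≤ 22, user value 8 + 6 + 15 + 17 = 46.
B + V + M: effort 2 + 11 + 5 = 18 ≤ 22, user value 8 + 15 + 17 = 40.
B + N + V + M: effort 2 + 2 + 11 + 5 = 20 ≤ 22, user value 8 + 2 + 15 + 17 = 42.
Best is B, E, V, and M with total user value 46.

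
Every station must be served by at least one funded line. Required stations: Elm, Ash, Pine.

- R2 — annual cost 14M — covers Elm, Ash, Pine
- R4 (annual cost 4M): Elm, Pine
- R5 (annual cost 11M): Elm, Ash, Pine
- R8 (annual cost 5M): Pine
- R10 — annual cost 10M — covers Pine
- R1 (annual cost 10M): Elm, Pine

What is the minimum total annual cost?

R5 alone covers Elm, Ash, Pine — every station.
Total annual cost: 11.

11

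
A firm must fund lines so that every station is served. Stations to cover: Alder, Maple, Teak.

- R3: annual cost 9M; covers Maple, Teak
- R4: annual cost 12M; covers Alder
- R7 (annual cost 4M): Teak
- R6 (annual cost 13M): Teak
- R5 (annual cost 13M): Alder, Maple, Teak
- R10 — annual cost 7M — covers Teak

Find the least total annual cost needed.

13

R5 alone covers Alder, Maple, Teak — every station.
Total annual cost: 13.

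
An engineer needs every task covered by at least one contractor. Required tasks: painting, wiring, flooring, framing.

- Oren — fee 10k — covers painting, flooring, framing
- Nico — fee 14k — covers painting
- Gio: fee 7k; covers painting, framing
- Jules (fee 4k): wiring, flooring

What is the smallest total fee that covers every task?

Choose Gio and Jules: together they cover painting, wiring, flooring, framing — every task.
Total fee: 7 + 4 = 11.
No cover costs less than 11.

11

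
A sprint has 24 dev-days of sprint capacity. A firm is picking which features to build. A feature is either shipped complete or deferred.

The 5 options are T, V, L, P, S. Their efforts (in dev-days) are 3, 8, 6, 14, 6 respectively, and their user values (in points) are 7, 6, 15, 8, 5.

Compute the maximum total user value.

Take T, V, L, and S: effort 3 + 8 + 6 + 6 = 23 ≤ 24, user value 7 + 6 + 15 + 5 = 33.
No other feasible combination does better.

33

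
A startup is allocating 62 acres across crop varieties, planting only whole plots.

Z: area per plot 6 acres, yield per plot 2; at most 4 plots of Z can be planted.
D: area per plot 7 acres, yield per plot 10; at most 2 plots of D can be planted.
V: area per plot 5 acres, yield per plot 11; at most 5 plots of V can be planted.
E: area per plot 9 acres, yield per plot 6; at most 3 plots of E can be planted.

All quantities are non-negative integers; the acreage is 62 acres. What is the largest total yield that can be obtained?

V has the best ratio (11/5); taking only V gives at most 5×11 = 55 (stopped by the supply cap of 5).
Mixing does better — 2×D, 5×V, and 2×E: area 57 ≤ 62, yield 2·10 + 5·11 + 2·6 = 87.

87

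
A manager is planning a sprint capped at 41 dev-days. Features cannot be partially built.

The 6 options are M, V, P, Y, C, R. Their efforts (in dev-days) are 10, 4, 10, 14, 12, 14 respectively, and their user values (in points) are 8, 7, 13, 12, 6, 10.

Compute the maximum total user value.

40

This is a 0-1 knapsack instance.
Allowing fractional choices, the relaxed optimum would be about 42.1, but features are indivisible.
V + P + Y + C: effort 4 + 10 + 14 + 12 = 40 ≤ 41, user value 7 + 13 + 12 + 6 = 38.
M + V + P + Y: effort 10 + 4 + 10 + 14 = 38 ≤ 41, user value 8 + 7 + 13 + 12 = 40.
M + V + P + R: effort 10 + 4 + 10 + 14 = 38 ≤ 41, user value 8 + 7 + 13 + 10 = 38.
Best is M, V, P, and Y with total user value 40.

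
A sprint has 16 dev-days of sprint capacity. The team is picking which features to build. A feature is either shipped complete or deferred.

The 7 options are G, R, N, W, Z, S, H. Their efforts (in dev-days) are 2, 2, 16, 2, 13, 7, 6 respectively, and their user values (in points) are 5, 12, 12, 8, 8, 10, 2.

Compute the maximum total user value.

This is a 0-1 knapsack instance.
Allowing fractional choices, the relaxed optimum would be about 37.2, but features are indivisible.
R + W + S: effort 2 + 2 + 7 = 11 ≤ 16, user value 12 + 8 + 10 = 30.
G + R + W + S: effort 2 + 2 + 2 + 7 = 13 ≤ 16, user value 5 + 12 + 8 + 10 = 35.
Best is G, R, W, and S with total user value 35.

35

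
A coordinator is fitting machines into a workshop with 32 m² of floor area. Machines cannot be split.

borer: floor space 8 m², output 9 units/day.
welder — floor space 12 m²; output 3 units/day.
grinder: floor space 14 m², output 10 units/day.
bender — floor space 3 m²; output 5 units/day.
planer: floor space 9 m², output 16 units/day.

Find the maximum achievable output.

35

Allowing fractional choices, the relaxed optimum would be about 38.6, but machines are indivisible.
borer + grinder + planer: floor space 8 + 14 + 9 = 31 ≤ 32, output 9 + 10 + 16 = 35.
grinder + bender + planer: floor space 14 + 3 + 9 = 26 ≤ 32, output 10 + 5 + 16 = 31.
borer + welder + bender + planer: floor space 8 + 12 + 3 + 9 = 32 ≤ 32, output 9 + 3 + 5 + 16 = 33.
Best is borer, grinder, and planer with total output 35.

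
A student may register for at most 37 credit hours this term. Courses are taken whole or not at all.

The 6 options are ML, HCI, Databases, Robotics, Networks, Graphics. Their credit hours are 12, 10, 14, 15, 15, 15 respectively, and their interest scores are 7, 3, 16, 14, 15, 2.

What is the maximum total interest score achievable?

Databases + Networks: credit hours 14 + 15 = 29 ≤ 37, interest score 16 + 15 = 31.
Databases + Robotics: credit hours 14 + 15 = 29 ≤ 37, interest score 16 + 14 = 30.
Best is Databases and Networks with total interest score 31.

31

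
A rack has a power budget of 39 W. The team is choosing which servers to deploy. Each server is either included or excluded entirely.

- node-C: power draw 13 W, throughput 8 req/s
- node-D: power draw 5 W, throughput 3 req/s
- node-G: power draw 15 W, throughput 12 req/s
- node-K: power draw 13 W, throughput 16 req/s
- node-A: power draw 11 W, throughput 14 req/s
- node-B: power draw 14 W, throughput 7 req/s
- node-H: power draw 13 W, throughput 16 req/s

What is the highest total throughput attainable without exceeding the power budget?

node-K + node-A + node-H: power draw 13 + 11 + 13 = 37 ≤ 39, throughput 16 + 14 + 16 = 46.
node-G + node-K + node-A: power draw 15 + 13 + 11 = 39 ≤ 39, throughput 12 + 16 + 14 = 42.
Best is node-K, node-A, and node-H with total throughput 46.

46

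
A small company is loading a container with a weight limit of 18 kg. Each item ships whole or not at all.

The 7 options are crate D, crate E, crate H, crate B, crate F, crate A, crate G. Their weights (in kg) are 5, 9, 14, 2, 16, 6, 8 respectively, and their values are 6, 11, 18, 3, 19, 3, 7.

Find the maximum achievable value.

22

Treat it as a binary knapsack problem.
crate H + crate B: weight 14 + 2 = 16 ≤ 18, value 18 + 3 = 21.
crate B + crate F: weight 2 + 16 = 18 ≤ 18, value 3 + 19 = 22.
Best is crate B and crate F with total value 22.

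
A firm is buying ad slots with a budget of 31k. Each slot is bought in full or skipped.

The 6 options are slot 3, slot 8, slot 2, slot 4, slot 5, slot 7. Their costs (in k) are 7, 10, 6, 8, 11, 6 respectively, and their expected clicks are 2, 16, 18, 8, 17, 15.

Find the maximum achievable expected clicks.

Allowing fractional choices, the relaxed optimum would be about 62.9, but ad slots are indivisible.
slot 8 + slot 2 + slot 4 + slot 7: cost 10 + 6 + 8 + 6 = 30 ≤ 31, expected clicks 16 + 18 + 8 + 15 = 57.
slot 2 + slot 4 + slot 5 + slot 7: cost 6 + 8 + 11 + 6 = 31 ≤ 31, expected clicks 18 + 8 + 17 + 15 = 58.
Best is slot 2, slot 4, slot 5, and slot 7 with total expected clicks 58.

58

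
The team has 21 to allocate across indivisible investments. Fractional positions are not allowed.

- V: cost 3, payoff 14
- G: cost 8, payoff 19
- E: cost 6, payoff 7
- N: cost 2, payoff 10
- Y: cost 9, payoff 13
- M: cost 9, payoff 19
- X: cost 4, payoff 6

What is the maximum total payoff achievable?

V + E + N + M: cost 3 + 6 + 2 + 9 = 20 ≤ 21, payoff 14 + 7 + 10 + 19 = 50.
V + G + E + N: cost 3 + 8 + 6 + 2 = 19 ≤ 21, payoff 14 + 19 + 7 + 10 = 50.
V + G + M: cost 3 + 8 + 9 = 20 ≤ 21, payoff 14 + 19 + 19 = 52.
Best is V, G, and M with total payoff 52.

52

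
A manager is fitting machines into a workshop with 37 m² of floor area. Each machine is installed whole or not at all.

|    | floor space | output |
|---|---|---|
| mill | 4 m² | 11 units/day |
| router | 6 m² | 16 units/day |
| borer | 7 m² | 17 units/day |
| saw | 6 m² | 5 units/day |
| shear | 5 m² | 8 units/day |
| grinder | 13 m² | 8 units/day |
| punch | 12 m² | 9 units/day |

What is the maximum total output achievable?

mill + router + borer + shear + punch: floor space 4 + 6 + 7 + 5 + 12 = 34 ≤ 37, output 11 + 16 + 17 + 8 + 9 = 61.
mill + router + borer + shear + grinder: floor space 4 + 6 + 7 + 5 + 13 = 35 ≤ 37, output 11 + 16 + 17 + 8 + 8 = 60.
Best is mill, router, borer, shear, and punch with total output 61.

61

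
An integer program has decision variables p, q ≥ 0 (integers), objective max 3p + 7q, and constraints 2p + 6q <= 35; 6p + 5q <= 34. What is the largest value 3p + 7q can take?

The continuous relaxation peaks at (1.12, 5.46) with value 41.58; rounding to a feasible lattice point costs some objective.
(p,q)=(1,5): 2·1+6·5=32≤35, 6·1+5·5=31≤34, objective 38.
(p,q)=(0,5): 2·0+6·5=30≤35, 6·0+5·5=25≤34, objective 35.
The best lattice point is (1,5), giving 38.

38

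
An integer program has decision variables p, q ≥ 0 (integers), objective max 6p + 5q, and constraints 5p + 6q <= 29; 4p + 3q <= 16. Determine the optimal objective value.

(p,q)=(1,4): 5·1+6·4=29≤29, 4·1+3·4=16≤16, objective 26.
(p,q)=(1,3): 5·1+6·3=23≤29, 4·1+3·3=13≤16, objective 21.
(p,q)=(0,4): 5·0+6·4=24≤29, 4·0+3·4=12≤16, objective 20.
(p,q)=(0,3): 5·0+6·3=18≤29, 4·0+3·3=9≤16, objective 15.
Maximum is 26 at (p,q)=(1,4).

26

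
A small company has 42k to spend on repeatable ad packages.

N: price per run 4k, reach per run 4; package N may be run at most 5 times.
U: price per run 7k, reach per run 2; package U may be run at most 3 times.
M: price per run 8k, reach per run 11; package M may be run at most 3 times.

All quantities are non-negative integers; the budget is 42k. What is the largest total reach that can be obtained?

49

4×N and 3×M: price 40 ≤ 42, reach 4·4 + 3·11 = 49.
3×N and 3×M: price 36 ≤ 42, reach 3·4 + 3·11 = 45.
Best is 49.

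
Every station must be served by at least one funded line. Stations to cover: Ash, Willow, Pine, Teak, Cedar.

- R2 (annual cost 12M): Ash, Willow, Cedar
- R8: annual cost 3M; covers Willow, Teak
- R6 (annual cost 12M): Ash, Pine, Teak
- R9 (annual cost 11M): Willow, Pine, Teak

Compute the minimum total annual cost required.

The greedy cost-per-new-station heuristic would pick R8, R2, and R9 for 26, but a cheaper cover exists.
Choose R2 and R9: together they cover Ash, Willow, Pine, Teak, Cedar — every station.
Total annual cost: 12 + 11 = 23.
No cover costs less than 23.

23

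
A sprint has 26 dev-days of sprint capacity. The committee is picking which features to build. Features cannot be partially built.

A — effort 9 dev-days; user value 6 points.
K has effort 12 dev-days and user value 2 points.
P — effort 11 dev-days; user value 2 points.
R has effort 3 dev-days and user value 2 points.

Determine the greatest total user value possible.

10

A + P + R: effort 9 + 11 + 3 = 23 ≤ 26, user value 6 + 2 + 2 = 10.
A + K + R: effort 9 + 12 + 3 = 24 ≤ 26, user value 6 + 2 + 2 = 10.
A + R: effort 9 + 3 = 12 ≤ 26, user value 6 + 2 = 8.
The maximum user value is 10; one optimal choice is A, P, and R.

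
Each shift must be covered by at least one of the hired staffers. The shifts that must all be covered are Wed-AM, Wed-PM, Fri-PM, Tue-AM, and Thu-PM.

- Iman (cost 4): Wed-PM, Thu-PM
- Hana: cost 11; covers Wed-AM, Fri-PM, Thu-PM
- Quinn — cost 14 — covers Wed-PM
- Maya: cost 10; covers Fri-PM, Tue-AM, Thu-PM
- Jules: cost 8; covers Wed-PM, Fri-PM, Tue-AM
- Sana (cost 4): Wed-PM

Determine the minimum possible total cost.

The greedy cost-per-new-shift heuristic would pick Iman, Jules, and Hana for 23, but a cheaper cover exists.
Choose Hana and Jules: together they cover Wed-AM, Wed-PM, Fri-PM, Tue-AM, Thu-PM — every shift.
Total cost: 11 + 8 = 19.
No cover costs less than 19.

19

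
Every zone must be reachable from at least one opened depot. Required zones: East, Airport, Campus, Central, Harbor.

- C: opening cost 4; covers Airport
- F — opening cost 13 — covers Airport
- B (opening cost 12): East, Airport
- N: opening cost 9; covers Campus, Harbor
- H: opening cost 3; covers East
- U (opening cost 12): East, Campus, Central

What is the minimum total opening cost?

25

The greedy cost-per-new-zone heuristic would pick H, C, N, and U for 28, but a cheaper cover exists.
Choose C, N, and U: together they cover East, Airport, Campus, Central, Harbor — every zone.
Total opening cost: 4 + 9 + 12 = 25.
No cover costs less than 25.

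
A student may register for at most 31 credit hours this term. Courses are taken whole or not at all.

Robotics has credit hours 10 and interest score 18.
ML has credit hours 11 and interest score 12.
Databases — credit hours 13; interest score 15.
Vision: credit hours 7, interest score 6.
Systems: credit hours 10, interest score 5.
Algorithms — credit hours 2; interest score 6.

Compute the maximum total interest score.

42

Robotics + Databases + Algorithms: credit hours 10 + 13 + 2 = 25 ≤ 31, interest score 18 + 15 + 6 = 39.
Robotics + ML + Vision + Algorithms: credit hours 10 + 11 + 7 + 2 = 30 ≤ 31, interest score 18 + 12 + 6 + 6 = 42.
Robotics + Databases + Vision: credit hours 10 + 13 + 7 = 30 ≤ 31, interest score 18 + 15 + 6 = 39.
Best is Robotics, ML, Vision, and Algorithms with total interest score 42.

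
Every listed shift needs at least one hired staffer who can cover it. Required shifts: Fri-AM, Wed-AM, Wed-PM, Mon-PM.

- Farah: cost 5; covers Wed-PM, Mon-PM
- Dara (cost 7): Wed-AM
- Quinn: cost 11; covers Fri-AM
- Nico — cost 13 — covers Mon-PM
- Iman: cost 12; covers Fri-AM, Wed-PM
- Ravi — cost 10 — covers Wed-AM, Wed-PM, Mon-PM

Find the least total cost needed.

21

The greedy cost-per-new-shift heuristic would pick Farah, Dara, and Quinn for 23, but a cheaper cover exists.
Choose Quinn and Ravi: together they cover Fri-AM, Wed-AM, Wed-PM, Mon-PM — every shift.
Total cost: 11 + 10 = 21.
No cover costs less than 21.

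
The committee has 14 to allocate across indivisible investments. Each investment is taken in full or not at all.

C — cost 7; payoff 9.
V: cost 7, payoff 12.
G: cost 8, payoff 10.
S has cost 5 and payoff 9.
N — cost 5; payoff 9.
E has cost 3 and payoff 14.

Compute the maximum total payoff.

This is a 0-1 knapsack instance.
Take S, N, and E: cost 5 + 5 + 3 = 13 ≤ 14, payoff 9 + 9 + 14 = 32.
No other feasible combination does better.

32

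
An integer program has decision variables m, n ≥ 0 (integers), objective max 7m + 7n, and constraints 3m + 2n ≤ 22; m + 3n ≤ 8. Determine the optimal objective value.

Relaxing integrality, the LP optimum is 52.00 at (m,n) = (7.14, 0.286), which is not an integer point.
(m,n)=(7,0): 3·7+2·0=21≤22, 1·7+3·0=7≤8, objective 49.
(m,n)=(6,0): 3·6+2·0=18≤22, 1·6+3·0=6≤8, objective 42.
No feasible integer point exceeds 49.

49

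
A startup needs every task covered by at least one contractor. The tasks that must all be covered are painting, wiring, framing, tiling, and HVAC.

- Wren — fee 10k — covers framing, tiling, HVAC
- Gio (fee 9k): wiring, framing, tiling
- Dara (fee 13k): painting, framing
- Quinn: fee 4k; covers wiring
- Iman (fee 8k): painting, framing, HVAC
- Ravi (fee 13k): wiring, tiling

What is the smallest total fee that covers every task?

The greedy cost-per-new-task heuristic would pick Iman, Quinn, and Gio for 21, but a cheaper cover exists.
Choose Gio and Iman: together they cover painting, wiring, framing, tiling, HVAC — every task.
Total fee: 9 + 8 = 17.
No cover costs less than 17.

17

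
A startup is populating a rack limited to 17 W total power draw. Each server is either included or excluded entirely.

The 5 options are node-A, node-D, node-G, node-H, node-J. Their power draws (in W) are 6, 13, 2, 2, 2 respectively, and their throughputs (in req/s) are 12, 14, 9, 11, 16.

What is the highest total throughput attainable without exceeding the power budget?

48

Allowing fractional choices, the relaxed optimum would be about 53.4, but servers are indivisible.
node-A + node-G + node-H + node-J: power draw 6 + 2 + 2 + 2 = 12 ≤ 17, throughput 12 + 9 + 11 + 16 = 48.
node-D + node-H + node-J: power draw 13 + 2 + 2 = 17 ≤ 17, throughput 14 + 11 + 16 = 41.
node-A + node-H + node-J: power draw 6 + 2 + 2 = 10 ≤ 17, throughput 12 + 11 + 16 = 39.
Best is node-A, node-G, node-H, and node-J with total throughput 48.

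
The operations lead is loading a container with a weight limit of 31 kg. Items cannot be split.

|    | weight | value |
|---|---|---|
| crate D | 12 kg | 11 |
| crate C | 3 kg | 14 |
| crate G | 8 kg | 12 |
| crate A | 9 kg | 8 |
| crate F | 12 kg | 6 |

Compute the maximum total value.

Take crate D, crate C, and crate G: weight 12 + 3 + 8 = 23 ≤ 31, value 11 + 14 + 12 = 37.
No other feasible combination does better.

37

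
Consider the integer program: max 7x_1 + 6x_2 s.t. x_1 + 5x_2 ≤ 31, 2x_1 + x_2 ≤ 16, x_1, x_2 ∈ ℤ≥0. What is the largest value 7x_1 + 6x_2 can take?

The continuous relaxation peaks at (5.44, 5.11) with value 68.78; rounding to a feasible lattice point costs some objective.
(x_1,x_2)=(6,4): 1·6+5·4=26≤31, 2·6+1·4=16≤16, objective 66.
(x_1,x_2)=(5,5): 1·5+5·5=30≤31, 2·5+1·5=15≤16, objective 65.
(x_1,x_2)=(6,3): 1·6+5·3=21≤31, 2·6+1·3=15≤16, objective 60.
(x_1,x_2)=(5,4): 1·5+5·4=25≤31, 2·5+1·4=14≤16, objective 59.
The best lattice point is (6,4), giving 66.

66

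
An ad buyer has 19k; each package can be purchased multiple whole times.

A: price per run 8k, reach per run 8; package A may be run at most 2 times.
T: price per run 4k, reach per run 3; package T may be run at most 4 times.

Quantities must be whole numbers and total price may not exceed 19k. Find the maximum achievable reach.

16

2×A: price 16 ≤ 19, reach 2·8 = 16.
1×A and 2×T: price 16 ≤ 19, reach 1·8 + 2·3 = 14.
Best is 16.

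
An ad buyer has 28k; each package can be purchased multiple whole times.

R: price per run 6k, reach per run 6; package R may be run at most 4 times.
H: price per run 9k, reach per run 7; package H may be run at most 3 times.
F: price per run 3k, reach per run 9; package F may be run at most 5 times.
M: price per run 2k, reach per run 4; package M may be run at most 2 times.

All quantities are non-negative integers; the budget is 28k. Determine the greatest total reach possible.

This is a bounded integer knapsack.
F has the best ratio (9/3); taking only F gives at most 5×9 = 45 (stopped by the supply cap of 5).
Mixing does better — 1×H, 5×F, and 2×M: price 28 ≤ 28, reach 1·7 + 5·9 + 2·4 = 60.

60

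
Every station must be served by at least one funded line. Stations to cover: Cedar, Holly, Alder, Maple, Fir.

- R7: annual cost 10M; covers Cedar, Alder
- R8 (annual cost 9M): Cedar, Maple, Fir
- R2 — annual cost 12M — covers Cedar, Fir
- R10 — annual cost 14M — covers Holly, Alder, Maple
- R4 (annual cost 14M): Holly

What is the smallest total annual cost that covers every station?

Choose R8 and R10: together they cover Cedar, Holly, Alder, Maple, Fir — every station.
Total annual cost: 9 + 14 = 23.
No cover costs less than 23.

23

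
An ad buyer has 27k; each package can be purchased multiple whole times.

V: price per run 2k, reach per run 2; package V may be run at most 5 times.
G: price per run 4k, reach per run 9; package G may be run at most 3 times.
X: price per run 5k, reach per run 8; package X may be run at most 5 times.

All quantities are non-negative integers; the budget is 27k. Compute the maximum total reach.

This is a bounded integer knapsack.
Take 3×G and 3×X: price 27 ≤ 27, reach 3·9 + 3·8 = 51.
G has the best ratio (9/4) and is taken to its limit of 3; remaining capacity is filled optimally with the others.

51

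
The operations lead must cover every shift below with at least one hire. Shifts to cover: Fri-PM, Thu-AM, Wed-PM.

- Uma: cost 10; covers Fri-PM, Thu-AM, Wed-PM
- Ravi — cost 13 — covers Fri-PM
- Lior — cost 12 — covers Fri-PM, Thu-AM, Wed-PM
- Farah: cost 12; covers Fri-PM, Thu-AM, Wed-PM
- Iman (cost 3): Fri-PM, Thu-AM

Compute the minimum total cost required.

The greedy cost-per-new-shift heuristic would pick Iman and Uma for 13, but a cheaper cover exists.
Uma alone covers Fri-PM, Thu-AM, Wed-PM — every shift.
Total cost: 10.
No cover costs less than 10.

10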